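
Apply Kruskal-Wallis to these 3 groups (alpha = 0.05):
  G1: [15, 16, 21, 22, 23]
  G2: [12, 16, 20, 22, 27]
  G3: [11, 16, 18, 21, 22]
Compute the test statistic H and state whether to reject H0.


Step 1: Combine all N = 15 observations and assign midranks.
sorted (value, group, rank): (11,G3,1), (12,G2,2), (15,G1,3), (16,G1,5), (16,G2,5), (16,G3,5), (18,G3,7), (20,G2,8), (21,G1,9.5), (21,G3,9.5), (22,G1,12), (22,G2,12), (22,G3,12), (23,G1,14), (27,G2,15)
Step 2: Sum ranks within each group.
R_1 = 43.5 (n_1 = 5)
R_2 = 42 (n_2 = 5)
R_3 = 34.5 (n_3 = 5)
Step 3: H = 12/(N(N+1)) * sum(R_i^2/n_i) - 3(N+1)
     = 12/(15*16) * (43.5^2/5 + 42^2/5 + 34.5^2/5) - 3*16
     = 0.050000 * 969.3 - 48
     = 0.465000.
Step 4: Ties present; correction factor C = 1 - 54/(15^3 - 15) = 0.983929. Corrected H = 0.465000 / 0.983929 = 0.472595.
Step 5: Under H0, H ~ chi^2(2); p-value = 0.789546.
Step 6: alpha = 0.05. fail to reject H0.

H = 0.4726, df = 2, p = 0.789546, fail to reject H0.


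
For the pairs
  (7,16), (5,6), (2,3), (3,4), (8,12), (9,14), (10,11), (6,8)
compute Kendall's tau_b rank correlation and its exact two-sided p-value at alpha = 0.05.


Step 1: Enumerate the 28 unordered pairs (i,j) with i<j and classify each by sign(x_j-x_i) * sign(y_j-y_i).
  (1,2):dx=-2,dy=-10->C; (1,3):dx=-5,dy=-13->C; (1,4):dx=-4,dy=-12->C; (1,5):dx=+1,dy=-4->D
  (1,6):dx=+2,dy=-2->D; (1,7):dx=+3,dy=-5->D; (1,8):dx=-1,dy=-8->C; (2,3):dx=-3,dy=-3->C
  (2,4):dx=-2,dy=-2->C; (2,5):dx=+3,dy=+6->C; (2,6):dx=+4,dy=+8->C; (2,7):dx=+5,dy=+5->C
  (2,8):dx=+1,dy=+2->C; (3,4):dx=+1,dy=+1->C; (3,5):dx=+6,dy=+9->C; (3,6):dx=+7,dy=+11->C
  (3,7):dx=+8,dy=+8->C; (3,8):dx=+4,dy=+5->C; (4,5):dx=+5,dy=+8->C; (4,6):dx=+6,dy=+10->C
  (4,7):dx=+7,dy=+7->C; (4,8):dx=+3,dy=+4->C; (5,6):dx=+1,dy=+2->C; (5,7):dx=+2,dy=-1->D
  (5,8):dx=-2,dy=-4->C; (6,7):dx=+1,dy=-3->D; (6,8):dx=-3,dy=-6->C; (7,8):dx=-4,dy=-3->C
Step 2: C = 23, D = 5, total pairs = 28.
Step 3: tau = (C - D)/(n(n-1)/2) = (23 - 5)/28 = 0.642857.
Step 4: Exact two-sided p-value (enumerate n! = 40320 permutations of y under H0): p = 0.031151.
Step 5: alpha = 0.05. reject H0.

tau_b = 0.6429 (C=23, D=5), p = 0.031151, reject H0.


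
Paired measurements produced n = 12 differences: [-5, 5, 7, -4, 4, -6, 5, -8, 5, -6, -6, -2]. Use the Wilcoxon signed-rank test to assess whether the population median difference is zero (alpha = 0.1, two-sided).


Step 1: Drop any zero differences (none here) and take |d_i|.
|d| = [5, 5, 7, 4, 4, 6, 5, 8, 5, 6, 6, 2]
Step 2: Midrank |d_i| (ties get averaged ranks).
ranks: |5|->5.5, |5|->5.5, |7|->11, |4|->2.5, |4|->2.5, |6|->9, |5|->5.5, |8|->12, |5|->5.5, |6|->9, |6|->9, |2|->1
Step 3: Attach original signs; sum ranks with positive sign and with negative sign.
W+ = 5.5 + 11 + 2.5 + 5.5 + 5.5 = 30
W- = 5.5 + 2.5 + 9 + 12 + 9 + 9 + 1 = 48
(Check: W+ + W- = 78 should equal n(n+1)/2 = 78.)
Step 4: Test statistic W = min(W+, W-) = 30.
Step 5: Ties in |d|, so use the tie-corrected normal approximation.
        E[W] = n(n+1)/4 = 12*13/4 = 39.
        Tie groups: |d|=4 (t=2), |d|=5 (t=4), |d|=6 (t=3); sum(t^3 - t) = 90.
        Var[W] = n(n+1)(2n+1)/24 - sum(t^3-t)/48 = 3900/24 - 90/48 = 160.625.
        z = (W - E[W]) / sqrt(Var[W]) = (30 - 39) / 12.6738 = -0.7101.
        Two-sided p = 2*Phi(z) = 0.477625.
Step 6: alpha = 0.1. fail to reject H0.

W+ = 30, W- = 48, W = min = 30, p = 0.477625, fail to reject H0.


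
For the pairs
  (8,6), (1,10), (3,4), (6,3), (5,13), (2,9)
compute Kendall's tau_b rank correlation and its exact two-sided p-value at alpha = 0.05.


Step 1: Enumerate the 15 unordered pairs (i,j) with i<j and classify each by sign(x_j-x_i) * sign(y_j-y_i).
  (1,2):dx=-7,dy=+4->D; (1,3):dx=-5,dy=-2->C; (1,4):dx=-2,dy=-3->C; (1,5):dx=-3,dy=+7->D
  (1,6):dx=-6,dy=+3->D; (2,3):dx=+2,dy=-6->D; (2,4):dx=+5,dy=-7->D; (2,5):dx=+4,dy=+3->C
  (2,6):dx=+1,dy=-1->D; (3,4):dx=+3,dy=-1->D; (3,5):dx=+2,dy=+9->C; (3,6):dx=-1,dy=+5->D
  (4,5):dx=-1,dy=+10->D; (4,6):dx=-4,dy=+6->D; (5,6):dx=-3,dy=-4->C
Step 2: C = 5, D = 10, total pairs = 15.
Step 3: tau = (C - D)/(n(n-1)/2) = (5 - 10)/15 = -0.333333.
Step 4: Exact two-sided p-value (enumerate n! = 720 permutations of y under H0): p = 0.469444.
Step 5: alpha = 0.05. fail to reject H0.

tau_b = -0.3333 (C=5, D=10), p = 0.469444, fail to reject H0.


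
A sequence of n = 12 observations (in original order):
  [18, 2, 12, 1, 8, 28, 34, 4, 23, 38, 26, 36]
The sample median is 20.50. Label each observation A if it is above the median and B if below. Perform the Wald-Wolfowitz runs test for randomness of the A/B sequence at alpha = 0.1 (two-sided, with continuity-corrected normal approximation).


Step 1: Compute median = 20.50; label A = above, B = below.
Labels in order: BBBBBAABAAAA  (n_A = 6, n_B = 6)
Step 2: Count runs R = 4.
Step 3: Under H0 (random ordering), E[R] = 2*n_A*n_B/(n_A+n_B) + 1 = 2*6*6/12 + 1 = 7.0000.
        Var[R] = 2*n_A*n_B*(2*n_A*n_B - n_A - n_B) / ((n_A+n_B)^2 * (n_A+n_B-1)) = 4320/1584 = 2.7273.
        SD[R] = 1.6514.
Step 4: Continuity-corrected z = (R + 0.5 - E[R]) / SD[R] = (4 + 0.5 - 7.0000) / 1.6514 = -1.5138.
Step 5: Two-sided p-value via normal approximation = 2*(1 - Phi(|z|)) = 0.130070.
Step 6: alpha = 0.1. fail to reject H0.

R = 4, z = -1.5138, p = 0.130070, fail to reject H0.


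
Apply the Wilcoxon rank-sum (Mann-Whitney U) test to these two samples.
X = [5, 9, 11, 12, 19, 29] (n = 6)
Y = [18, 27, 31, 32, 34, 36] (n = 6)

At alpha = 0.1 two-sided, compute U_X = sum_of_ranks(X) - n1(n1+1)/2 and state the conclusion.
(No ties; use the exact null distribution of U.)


Step 1: Combine and sort all 12 observations; assign midranks.
sorted (value, group): (5,X), (9,X), (11,X), (12,X), (18,Y), (19,X), (27,Y), (29,X), (31,Y), (32,Y), (34,Y), (36,Y)
ranks: 5->1, 9->2, 11->3, 12->4, 18->5, 19->6, 27->7, 29->8, 31->9, 32->10, 34->11, 36->12
Step 2: Rank sum for X: R1 = 1 + 2 + 3 + 4 + 6 + 8 = 24.
Step 3: U_X = R1 - n1(n1+1)/2 = 24 - 6*7/2 = 24 - 21 = 3.
       U_Y = n1*n2 - U_X = 36 - 3 = 33.
Step 4: No ties, so the exact null distribution of U (based on enumerating the C(12,6) = 924 equally likely rank assignments) gives the two-sided p-value.
Step 5: p-value = 0.015152; compare to alpha = 0.1. reject H0.

U_X = 3, p = 0.015152, reject H0 at alpha = 0.1.


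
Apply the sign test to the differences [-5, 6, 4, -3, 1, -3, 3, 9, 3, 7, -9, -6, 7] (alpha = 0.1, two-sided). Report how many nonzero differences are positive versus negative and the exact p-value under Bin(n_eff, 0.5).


Step 1: Discard zero differences. Original n = 13; n_eff = number of nonzero differences = 13.
Nonzero differences (with sign): -5, +6, +4, -3, +1, -3, +3, +9, +3, +7, -9, -6, +7
Step 2: Count signs: positive = 8, negative = 5.
Step 3: Under H0: P(positive) = 0.5, so the number of positives S ~ Bin(13, 0.5).
Step 4: Two-sided exact p-value = sum of Bin(13,0.5) probabilities at or below the observed probability = 0.581055.
Step 5: alpha = 0.1. fail to reject H0.

n_eff = 13, pos = 8, neg = 5, p = 0.581055, fail to reject H0.


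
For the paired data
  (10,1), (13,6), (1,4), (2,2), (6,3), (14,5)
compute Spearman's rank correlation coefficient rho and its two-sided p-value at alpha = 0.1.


Step 1: Rank x and y separately (midranks; no ties here).
rank(x): 10->4, 13->5, 1->1, 2->2, 6->3, 14->6
rank(y): 1->1, 6->6, 4->4, 2->2, 3->3, 5->5
Step 2: d_i = R_x(i) - R_y(i); compute d_i^2.
  (4-1)^2=9, (5-6)^2=1, (1-4)^2=9, (2-2)^2=0, (3-3)^2=0, (6-5)^2=1
sum(d^2) = 20.
Step 3: rho = 1 - 6*20 / (6*(6^2 - 1)) = 1 - 120/210 = 0.428571.
Step 4: Under H0, t = rho * sqrt((n-2)/(1-rho^2)) = 0.9487 ~ t(4).
Step 5: Two-sided p-value from the t-distribution with 4 df = 0.396501.
Step 6: alpha = 0.1. fail to reject H0.

rho = 0.4286, p = 0.396501, fail to reject H0 at alpha = 0.1.


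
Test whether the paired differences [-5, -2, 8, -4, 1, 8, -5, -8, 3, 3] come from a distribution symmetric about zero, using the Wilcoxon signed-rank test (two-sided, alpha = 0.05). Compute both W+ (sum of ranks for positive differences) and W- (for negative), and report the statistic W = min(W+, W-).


Step 1: Drop any zero differences (none here) and take |d_i|.
|d| = [5, 2, 8, 4, 1, 8, 5, 8, 3, 3]
Step 2: Midrank |d_i| (ties get averaged ranks).
ranks: |5|->6.5, |2|->2, |8|->9, |4|->5, |1|->1, |8|->9, |5|->6.5, |8|->9, |3|->3.5, |3|->3.5
Step 3: Attach original signs; sum ranks with positive sign and with negative sign.
W+ = 9 + 1 + 9 + 3.5 + 3.5 = 26
W- = 6.5 + 2 + 5 + 6.5 + 9 = 29
(Check: W+ + W- = 55 should equal n(n+1)/2 = 55.)
Step 4: Test statistic W = min(W+, W-) = 26.
Step 5: Ties in |d|, so use the tie-corrected normal approximation.
        E[W] = n(n+1)/4 = 10*11/4 = 27.5.
        Tie groups: |d|=3 (t=2), |d|=5 (t=2), |d|=8 (t=3); sum(t^3 - t) = 36.
        Var[W] = n(n+1)(2n+1)/24 - sum(t^3-t)/48 = 2310/24 - 36/48 = 95.5.
        z = (W - E[W]) / sqrt(Var[W]) = (26 - 27.5) / 9.7724 = -0.1535.
        Two-sided p = 2*Phi(z) = 0.878009.
Step 6: alpha = 0.05. fail to reject H0.

W+ = 26, W- = 29, W = min = 26, p = 0.878009, fail to reject H0.


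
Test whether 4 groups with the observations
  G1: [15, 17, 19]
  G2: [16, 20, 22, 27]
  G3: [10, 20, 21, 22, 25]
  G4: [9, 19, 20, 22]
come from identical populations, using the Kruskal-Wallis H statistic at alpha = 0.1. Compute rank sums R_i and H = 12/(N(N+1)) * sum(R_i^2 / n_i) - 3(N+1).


Step 1: Combine all N = 16 observations and assign midranks.
sorted (value, group, rank): (9,G4,1), (10,G3,2), (15,G1,3), (16,G2,4), (17,G1,5), (19,G1,6.5), (19,G4,6.5), (20,G2,9), (20,G3,9), (20,G4,9), (21,G3,11), (22,G2,13), (22,G3,13), (22,G4,13), (25,G3,15), (27,G2,16)
Step 2: Sum ranks within each group.
R_1 = 14.5 (n_1 = 3)
R_2 = 42 (n_2 = 4)
R_3 = 50 (n_3 = 5)
R_4 = 29.5 (n_4 = 4)
Step 3: H = 12/(N(N+1)) * sum(R_i^2/n_i) - 3(N+1)
     = 12/(16*17) * (14.5^2/3 + 42^2/4 + 50^2/5 + 29.5^2/4) - 3*17
     = 0.044118 * 1228.65 - 51
     = 3.204963.
Step 4: Ties present; correction factor C = 1 - 54/(16^3 - 16) = 0.986765. Corrected H = 3.204963 / 0.986765 = 3.247951.
Step 5: Under H0, H ~ chi^2(3); p-value = 0.354953.
Step 6: alpha = 0.1. fail to reject H0.

H = 3.2480, df = 3, p = 0.354953, fail to reject H0.


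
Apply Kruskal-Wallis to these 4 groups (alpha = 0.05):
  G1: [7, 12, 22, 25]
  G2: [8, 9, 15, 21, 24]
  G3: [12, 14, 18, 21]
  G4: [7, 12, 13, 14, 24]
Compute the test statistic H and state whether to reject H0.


Step 1: Combine all N = 18 observations and assign midranks.
sorted (value, group, rank): (7,G1,1.5), (7,G4,1.5), (8,G2,3), (9,G2,4), (12,G1,6), (12,G3,6), (12,G4,6), (13,G4,8), (14,G3,9.5), (14,G4,9.5), (15,G2,11), (18,G3,12), (21,G2,13.5), (21,G3,13.5), (22,G1,15), (24,G2,16.5), (24,G4,16.5), (25,G1,18)
Step 2: Sum ranks within each group.
R_1 = 40.5 (n_1 = 4)
R_2 = 48 (n_2 = 5)
R_3 = 41 (n_3 = 4)
R_4 = 41.5 (n_4 = 5)
Step 3: H = 12/(N(N+1)) * sum(R_i^2/n_i) - 3(N+1)
     = 12/(18*19) * (40.5^2/4 + 48^2/5 + 41^2/4 + 41.5^2/5) - 3*19
     = 0.035088 * 1635.56 - 57
     = 0.388158.
Step 4: Ties present; correction factor C = 1 - 48/(18^3 - 18) = 0.991744. Corrected H = 0.388158 / 0.991744 = 0.391389.
Step 5: Under H0, H ~ chi^2(3); p-value = 0.942015.
Step 6: alpha = 0.05. fail to reject H0.

H = 0.3914, df = 3, p = 0.942015, fail to reject H0.


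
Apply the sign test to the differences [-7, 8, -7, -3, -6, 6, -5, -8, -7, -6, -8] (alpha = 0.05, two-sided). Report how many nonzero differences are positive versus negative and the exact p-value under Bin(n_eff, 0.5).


Step 1: Discard zero differences. Original n = 11; n_eff = number of nonzero differences = 11.
Nonzero differences (with sign): -7, +8, -7, -3, -6, +6, -5, -8, -7, -6, -8
Step 2: Count signs: positive = 2, negative = 9.
Step 3: Under H0: P(positive) = 0.5, so the number of positives S ~ Bin(11, 0.5).
Step 4: Two-sided exact p-value = sum of Bin(11,0.5) probabilities at or below the observed probability = 0.065430.
Step 5: alpha = 0.05. fail to reject H0.

n_eff = 11, pos = 2, neg = 9, p = 0.065430, fail to reject H0.


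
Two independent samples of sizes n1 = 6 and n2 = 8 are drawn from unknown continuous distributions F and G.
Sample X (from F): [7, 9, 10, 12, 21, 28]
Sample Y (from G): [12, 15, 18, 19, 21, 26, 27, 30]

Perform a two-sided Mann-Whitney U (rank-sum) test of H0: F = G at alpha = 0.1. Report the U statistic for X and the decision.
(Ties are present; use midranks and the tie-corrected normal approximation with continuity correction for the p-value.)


Step 1: Combine and sort all 14 observations; assign midranks.
sorted (value, group): (7,X), (9,X), (10,X), (12,X), (12,Y), (15,Y), (18,Y), (19,Y), (21,X), (21,Y), (26,Y), (27,Y), (28,X), (30,Y)
ranks: 7->1, 9->2, 10->3, 12->4.5, 12->4.5, 15->6, 18->7, 19->8, 21->9.5, 21->9.5, 26->11, 27->12, 28->13, 30->14
Step 2: Rank sum for X: R1 = 1 + 2 + 3 + 4.5 + 9.5 + 13 = 33.
Step 3: U_X = R1 - n1(n1+1)/2 = 33 - 6*7/2 = 33 - 21 = 12.
       U_Y = n1*n2 - U_X = 48 - 12 = 36.
Step 4: Ties are present, so use the tie-corrected normal approximation (with continuity correction) for the p-value.
Step 5: p-value = 0.136773; compare to alpha = 0.1. fail to reject H0.

U_X = 12, p = 0.136773, fail to reject H0 at alpha = 0.1.


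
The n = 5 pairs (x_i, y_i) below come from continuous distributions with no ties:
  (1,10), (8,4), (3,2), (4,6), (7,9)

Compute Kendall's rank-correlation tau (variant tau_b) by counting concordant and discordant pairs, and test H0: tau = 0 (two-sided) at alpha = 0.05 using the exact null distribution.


Step 1: Enumerate the 10 unordered pairs (i,j) with i<j and classify each by sign(x_j-x_i) * sign(y_j-y_i).
  (1,2):dx=+7,dy=-6->D; (1,3):dx=+2,dy=-8->D; (1,4):dx=+3,dy=-4->D; (1,5):dx=+6,dy=-1->D
  (2,3):dx=-5,dy=-2->C; (2,4):dx=-4,dy=+2->D; (2,5):dx=-1,dy=+5->D; (3,4):dx=+1,dy=+4->C
  (3,5):dx=+4,dy=+7->C; (4,5):dx=+3,dy=+3->C
Step 2: C = 4, D = 6, total pairs = 10.
Step 3: tau = (C - D)/(n(n-1)/2) = (4 - 6)/10 = -0.200000.
Step 4: Exact two-sided p-value (enumerate n! = 120 permutations of y under H0): p = 0.816667.
Step 5: alpha = 0.05. fail to reject H0.

tau_b = -0.2000 (C=4, D=6), p = 0.816667, fail to reject H0.


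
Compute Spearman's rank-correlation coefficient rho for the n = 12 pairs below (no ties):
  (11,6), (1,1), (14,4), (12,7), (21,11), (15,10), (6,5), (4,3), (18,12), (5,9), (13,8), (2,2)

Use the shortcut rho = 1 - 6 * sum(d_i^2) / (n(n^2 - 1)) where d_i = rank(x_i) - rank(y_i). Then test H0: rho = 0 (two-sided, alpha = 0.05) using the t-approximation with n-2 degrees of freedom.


Step 1: Rank x and y separately (midranks; no ties here).
rank(x): 11->6, 1->1, 14->9, 12->7, 21->12, 15->10, 6->5, 4->3, 18->11, 5->4, 13->8, 2->2
rank(y): 6->6, 1->1, 4->4, 7->7, 11->11, 10->10, 5->5, 3->3, 12->12, 9->9, 8->8, 2->2
Step 2: d_i = R_x(i) - R_y(i); compute d_i^2.
  (6-6)^2=0, (1-1)^2=0, (9-4)^2=25, (7-7)^2=0, (12-11)^2=1, (10-10)^2=0, (5-5)^2=0, (3-3)^2=0, (11-12)^2=1, (4-9)^2=25, (8-8)^2=0, (2-2)^2=0
sum(d^2) = 52.
Step 3: rho = 1 - 6*52 / (12*(12^2 - 1)) = 1 - 312/1716 = 0.818182.
Step 4: Under H0, t = rho * sqrt((n-2)/(1-rho^2)) = 4.5000 ~ t(10).
Step 5: Two-sided p-value from the t-distribution with 10 df = 0.001143.
Step 6: alpha = 0.05. reject H0.

rho = 0.8182, p = 0.001143, reject H0 at alpha = 0.05.


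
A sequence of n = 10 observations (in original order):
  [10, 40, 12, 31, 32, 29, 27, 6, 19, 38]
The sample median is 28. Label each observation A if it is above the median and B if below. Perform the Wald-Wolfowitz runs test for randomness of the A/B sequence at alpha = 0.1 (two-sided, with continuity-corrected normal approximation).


Step 1: Compute median = 28; label A = above, B = below.
Labels in order: BABAAABBBA  (n_A = 5, n_B = 5)
Step 2: Count runs R = 6.
Step 3: Under H0 (random ordering), E[R] = 2*n_A*n_B/(n_A+n_B) + 1 = 2*5*5/10 + 1 = 6.0000.
        Var[R] = 2*n_A*n_B*(2*n_A*n_B - n_A - n_B) / ((n_A+n_B)^2 * (n_A+n_B-1)) = 2000/900 = 2.2222.
        SD[R] = 1.4907.
Step 4: R = E[R], so z = 0 with no continuity correction.
Step 5: Two-sided p-value via normal approximation = 2*(1 - Phi(|z|)) = 1.000000.
Step 6: alpha = 0.1. fail to reject H0.

R = 6, z = 0.0000, p = 1.000000, fail to reject H0.


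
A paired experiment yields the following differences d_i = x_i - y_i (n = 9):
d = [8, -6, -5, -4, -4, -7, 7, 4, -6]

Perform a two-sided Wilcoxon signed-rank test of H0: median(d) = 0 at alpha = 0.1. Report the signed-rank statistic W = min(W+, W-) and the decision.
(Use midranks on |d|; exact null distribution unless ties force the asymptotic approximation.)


Step 1: Drop any zero differences (none here) and take |d_i|.
|d| = [8, 6, 5, 4, 4, 7, 7, 4, 6]
Step 2: Midrank |d_i| (ties get averaged ranks).
ranks: |8|->9, |6|->5.5, |5|->4, |4|->2, |4|->2, |7|->7.5, |7|->7.5, |4|->2, |6|->5.5
Step 3: Attach original signs; sum ranks with positive sign and with negative sign.
W+ = 9 + 7.5 + 2 = 18.5
W- = 5.5 + 4 + 2 + 2 + 7.5 + 5.5 = 26.5
(Check: W+ + W- = 45 should equal n(n+1)/2 = 45.)
Step 4: Test statistic W = min(W+, W-) = 18.5.
Step 5: Ties in |d|, so use the tie-corrected normal approximation.
        E[W] = n(n+1)/4 = 9*10/4 = 22.5.
        Tie groups: |d|=4 (t=3), |d|=6 (t=2), |d|=7 (t=2); sum(t^3 - t) = 36.
        Var[W] = n(n+1)(2n+1)/24 - sum(t^3-t)/48 = 1710/24 - 36/48 = 70.5.
        z = (W - E[W]) / sqrt(Var[W]) = (18.5 - 22.5) / 8.3964 = -0.4764.
        Two-sided p = 2*Phi(z) = 0.633794.
Step 6: alpha = 0.1. fail to reject H0.

W+ = 18.5, W- = 26.5, W = min = 18.5, p = 0.633794, fail to reject H0.


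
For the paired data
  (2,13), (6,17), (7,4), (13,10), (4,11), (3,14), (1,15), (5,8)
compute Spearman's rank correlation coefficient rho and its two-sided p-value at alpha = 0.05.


Step 1: Rank x and y separately (midranks; no ties here).
rank(x): 2->2, 6->6, 7->7, 13->8, 4->4, 3->3, 1->1, 5->5
rank(y): 13->5, 17->8, 4->1, 10->3, 11->4, 14->6, 15->7, 8->2
Step 2: d_i = R_x(i) - R_y(i); compute d_i^2.
  (2-5)^2=9, (6-8)^2=4, (7-1)^2=36, (8-3)^2=25, (4-4)^2=0, (3-6)^2=9, (1-7)^2=36, (5-2)^2=9
sum(d^2) = 128.
Step 3: rho = 1 - 6*128 / (8*(8^2 - 1)) = 1 - 768/504 = -0.523810.
Step 4: Under H0, t = rho * sqrt((n-2)/(1-rho^2)) = -1.5062 ~ t(6).
Step 5: Two-sided p-value from the t-distribution with 6 df = 0.182721.
Step 6: alpha = 0.05. fail to reject H0.

rho = -0.5238, p = 0.182721, fail to reject H0 at alpha = 0.05.


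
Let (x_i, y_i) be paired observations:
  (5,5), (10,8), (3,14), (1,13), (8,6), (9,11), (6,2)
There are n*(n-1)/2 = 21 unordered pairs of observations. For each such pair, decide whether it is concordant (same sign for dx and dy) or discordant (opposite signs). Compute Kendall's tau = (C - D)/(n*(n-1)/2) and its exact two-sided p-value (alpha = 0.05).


Step 1: Enumerate the 21 unordered pairs (i,j) with i<j and classify each by sign(x_j-x_i) * sign(y_j-y_i).
  (1,2):dx=+5,dy=+3->C; (1,3):dx=-2,dy=+9->D; (1,4):dx=-4,dy=+8->D; (1,5):dx=+3,dy=+1->C
  (1,6):dx=+4,dy=+6->C; (1,7):dx=+1,dy=-3->D; (2,3):dx=-7,dy=+6->D; (2,4):dx=-9,dy=+5->D
  (2,5):dx=-2,dy=-2->C; (2,6):dx=-1,dy=+3->D; (2,7):dx=-4,dy=-6->C; (3,4):dx=-2,dy=-1->C
  (3,5):dx=+5,dy=-8->D; (3,6):dx=+6,dy=-3->D; (3,7):dx=+3,dy=-12->D; (4,5):dx=+7,dy=-7->D
  (4,6):dx=+8,dy=-2->D; (4,7):dx=+5,dy=-11->D; (5,6):dx=+1,dy=+5->C; (5,7):dx=-2,dy=-4->C
  (6,7):dx=-3,dy=-9->C
Step 2: C = 9, D = 12, total pairs = 21.
Step 3: tau = (C - D)/(n(n-1)/2) = (9 - 12)/21 = -0.142857.
Step 4: Exact two-sided p-value (enumerate n! = 5040 permutations of y under H0): p = 0.772619.
Step 5: alpha = 0.05. fail to reject H0.

tau_b = -0.1429 (C=9, D=12), p = 0.772619, fail to reject H0.


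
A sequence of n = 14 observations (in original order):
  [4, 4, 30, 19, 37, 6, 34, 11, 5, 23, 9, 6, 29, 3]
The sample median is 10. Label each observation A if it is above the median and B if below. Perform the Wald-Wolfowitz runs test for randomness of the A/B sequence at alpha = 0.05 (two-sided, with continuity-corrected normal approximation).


Step 1: Compute median = 10; label A = above, B = below.
Labels in order: BBAAABAABABBAB  (n_A = 7, n_B = 7)
Step 2: Count runs R = 9.
Step 3: Under H0 (random ordering), E[R] = 2*n_A*n_B/(n_A+n_B) + 1 = 2*7*7/14 + 1 = 8.0000.
        Var[R] = 2*n_A*n_B*(2*n_A*n_B - n_A - n_B) / ((n_A+n_B)^2 * (n_A+n_B-1)) = 8232/2548 = 3.2308.
        SD[R] = 1.7974.
Step 4: Continuity-corrected z = (R - 0.5 - E[R]) / SD[R] = (9 - 0.5 - 8.0000) / 1.7974 = 0.2782.
Step 5: Two-sided p-value via normal approximation = 2*(1 - Phi(|z|)) = 0.780879.
Step 6: alpha = 0.05. fail to reject H0.

R = 9, z = 0.2782, p = 0.780879, fail to reject H0.


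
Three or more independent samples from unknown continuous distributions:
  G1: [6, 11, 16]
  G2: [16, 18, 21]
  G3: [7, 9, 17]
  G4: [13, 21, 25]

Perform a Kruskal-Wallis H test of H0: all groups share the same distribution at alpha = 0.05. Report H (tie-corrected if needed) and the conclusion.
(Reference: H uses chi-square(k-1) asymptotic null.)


Step 1: Combine all N = 12 observations and assign midranks.
sorted (value, group, rank): (6,G1,1), (7,G3,2), (9,G3,3), (11,G1,4), (13,G4,5), (16,G1,6.5), (16,G2,6.5), (17,G3,8), (18,G2,9), (21,G2,10.5), (21,G4,10.5), (25,G4,12)
Step 2: Sum ranks within each group.
R_1 = 11.5 (n_1 = 3)
R_2 = 26 (n_2 = 3)
R_3 = 13 (n_3 = 3)
R_4 = 27.5 (n_4 = 3)
Step 3: H = 12/(N(N+1)) * sum(R_i^2/n_i) - 3(N+1)
     = 12/(12*13) * (11.5^2/3 + 26^2/3 + 13^2/3 + 27.5^2/3) - 3*13
     = 0.076923 * 577.833 - 39
     = 5.448718.
Step 4: Ties present; correction factor C = 1 - 12/(12^3 - 12) = 0.993007. Corrected H = 5.448718 / 0.993007 = 5.487089.
Step 5: Under H0, H ~ chi^2(3); p-value = 0.139413.
Step 6: alpha = 0.05. fail to reject H0.

H = 5.4871, df = 3, p = 0.139413, fail to reject H0.


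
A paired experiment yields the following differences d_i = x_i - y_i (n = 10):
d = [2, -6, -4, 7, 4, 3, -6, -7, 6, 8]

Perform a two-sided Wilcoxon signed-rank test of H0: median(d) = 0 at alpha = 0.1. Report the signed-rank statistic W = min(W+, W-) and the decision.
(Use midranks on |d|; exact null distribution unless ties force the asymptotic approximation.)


Step 1: Drop any zero differences (none here) and take |d_i|.
|d| = [2, 6, 4, 7, 4, 3, 6, 7, 6, 8]
Step 2: Midrank |d_i| (ties get averaged ranks).
ranks: |2|->1, |6|->6, |4|->3.5, |7|->8.5, |4|->3.5, |3|->2, |6|->6, |7|->8.5, |6|->6, |8|->10
Step 3: Attach original signs; sum ranks with positive sign and with negative sign.
W+ = 1 + 8.5 + 3.5 + 2 + 6 + 10 = 31
W- = 6 + 3.5 + 6 + 8.5 = 24
(Check: W+ + W- = 55 should equal n(n+1)/2 = 55.)
Step 4: Test statistic W = min(W+, W-) = 24.
Step 5: Ties in |d|, so use the tie-corrected normal approximation.
        E[W] = n(n+1)/4 = 10*11/4 = 27.5.
        Tie groups: |d|=4 (t=2), |d|=6 (t=3), |d|=7 (t=2); sum(t^3 - t) = 36.
        Var[W] = n(n+1)(2n+1)/24 - sum(t^3-t)/48 = 2310/24 - 36/48 = 95.5.
        z = (W - E[W]) / sqrt(Var[W]) = (24 - 27.5) / 9.7724 = -0.3582.
        Two-sided p = 2*Phi(z) = 0.720230.
Step 6: alpha = 0.1. fail to reject H0.

W+ = 31, W- = 24, W = min = 24, p = 0.720230, fail to reject H0.


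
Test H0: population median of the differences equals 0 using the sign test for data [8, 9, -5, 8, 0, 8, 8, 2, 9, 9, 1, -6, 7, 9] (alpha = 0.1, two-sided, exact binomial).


Step 1: Discard zero differences. Original n = 14; n_eff = number of nonzero differences = 13.
Nonzero differences (with sign): +8, +9, -5, +8, +8, +8, +2, +9, +9, +1, -6, +7, +9
Step 2: Count signs: positive = 11, negative = 2.
Step 3: Under H0: P(positive) = 0.5, so the number of positives S ~ Bin(13, 0.5).
Step 4: Two-sided exact p-value = sum of Bin(13,0.5) probabilities at or below the observed probability = 0.022461.
Step 5: alpha = 0.1. reject H0.

n_eff = 13, pos = 11, neg = 2, p = 0.022461, reject H0.


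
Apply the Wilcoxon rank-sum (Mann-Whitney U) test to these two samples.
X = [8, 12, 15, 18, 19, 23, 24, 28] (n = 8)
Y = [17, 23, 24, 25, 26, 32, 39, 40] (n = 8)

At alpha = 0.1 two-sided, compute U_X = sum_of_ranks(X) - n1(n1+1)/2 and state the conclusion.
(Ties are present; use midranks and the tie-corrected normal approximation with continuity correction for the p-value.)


Step 1: Combine and sort all 16 observations; assign midranks.
sorted (value, group): (8,X), (12,X), (15,X), (17,Y), (18,X), (19,X), (23,X), (23,Y), (24,X), (24,Y), (25,Y), (26,Y), (28,X), (32,Y), (39,Y), (40,Y)
ranks: 8->1, 12->2, 15->3, 17->4, 18->5, 19->6, 23->7.5, 23->7.5, 24->9.5, 24->9.5, 25->11, 26->12, 28->13, 32->14, 39->15, 40->16
Step 2: Rank sum for X: R1 = 1 + 2 + 3 + 5 + 6 + 7.5 + 9.5 + 13 = 47.
Step 3: U_X = R1 - n1(n1+1)/2 = 47 - 8*9/2 = 47 - 36 = 11.
       U_Y = n1*n2 - U_X = 64 - 11 = 53.
Step 4: Ties are present, so use the tie-corrected normal approximation (with continuity correction) for the p-value.
Step 5: p-value = 0.031076; compare to alpha = 0.1. reject H0.

U_X = 11, p = 0.031076, reject H0 at alpha = 0.1.


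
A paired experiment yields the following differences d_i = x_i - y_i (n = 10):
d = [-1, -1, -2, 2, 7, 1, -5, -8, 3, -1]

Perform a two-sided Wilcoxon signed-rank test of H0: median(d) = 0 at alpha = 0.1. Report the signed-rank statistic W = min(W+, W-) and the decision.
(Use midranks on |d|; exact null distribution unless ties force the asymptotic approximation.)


Step 1: Drop any zero differences (none here) and take |d_i|.
|d| = [1, 1, 2, 2, 7, 1, 5, 8, 3, 1]
Step 2: Midrank |d_i| (ties get averaged ranks).
ranks: |1|->2.5, |1|->2.5, |2|->5.5, |2|->5.5, |7|->9, |1|->2.5, |5|->8, |8|->10, |3|->7, |1|->2.5
Step 3: Attach original signs; sum ranks with positive sign and with negative sign.
W+ = 5.5 + 9 + 2.5 + 7 = 24
W- = 2.5 + 2.5 + 5.5 + 8 + 10 + 2.5 = 31
(Check: W+ + W- = 55 should equal n(n+1)/2 = 55.)
Step 4: Test statistic W = min(W+, W-) = 24.
Step 5: Ties in |d|, so use the tie-corrected normal approximation.
        E[W] = n(n+1)/4 = 10*11/4 = 27.5.
        Tie groups: |d|=1 (t=4), |d|=2 (t=2); sum(t^3 - t) = 66.
        Var[W] = n(n+1)(2n+1)/24 - sum(t^3-t)/48 = 2310/24 - 66/48 = 94.875.
        z = (W - E[W]) / sqrt(Var[W]) = (24 - 27.5) / 9.7404 = -0.3593.
        Two-sided p = 2*Phi(z) = 0.719349.
Step 6: alpha = 0.1. fail to reject H0.

W+ = 24, W- = 31, W = min = 24, p = 0.719349, fail to reject H0.


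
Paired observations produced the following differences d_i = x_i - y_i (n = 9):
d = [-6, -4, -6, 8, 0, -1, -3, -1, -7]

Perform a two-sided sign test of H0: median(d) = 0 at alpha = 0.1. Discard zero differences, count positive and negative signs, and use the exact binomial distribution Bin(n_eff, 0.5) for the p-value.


Step 1: Discard zero differences. Original n = 9; n_eff = number of nonzero differences = 8.
Nonzero differences (with sign): -6, -4, -6, +8, -1, -3, -1, -7
Step 2: Count signs: positive = 1, negative = 7.
Step 3: Under H0: P(positive) = 0.5, so the number of positives S ~ Bin(8, 0.5).
Step 4: Two-sided exact p-value = sum of Bin(8,0.5) probabilities at or below the observed probability = 0.070312.
Step 5: alpha = 0.1. reject H0.

n_eff = 8, pos = 1, neg = 7, p = 0.070312, reject H0.


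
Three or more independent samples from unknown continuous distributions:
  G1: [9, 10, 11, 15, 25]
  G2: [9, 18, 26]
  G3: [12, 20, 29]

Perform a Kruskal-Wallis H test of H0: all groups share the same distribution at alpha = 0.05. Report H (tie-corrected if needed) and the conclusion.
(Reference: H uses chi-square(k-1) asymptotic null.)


Step 1: Combine all N = 11 observations and assign midranks.
sorted (value, group, rank): (9,G1,1.5), (9,G2,1.5), (10,G1,3), (11,G1,4), (12,G3,5), (15,G1,6), (18,G2,7), (20,G3,8), (25,G1,9), (26,G2,10), (29,G3,11)
Step 2: Sum ranks within each group.
R_1 = 23.5 (n_1 = 5)
R_2 = 18.5 (n_2 = 3)
R_3 = 24 (n_3 = 3)
Step 3: H = 12/(N(N+1)) * sum(R_i^2/n_i) - 3(N+1)
     = 12/(11*12) * (23.5^2/5 + 18.5^2/3 + 24^2/3) - 3*12
     = 0.090909 * 416.533 - 36
     = 1.866667.
Step 4: Ties present; correction factor C = 1 - 6/(11^3 - 11) = 0.995455. Corrected H = 1.866667 / 0.995455 = 1.875190.
Step 5: Under H0, H ~ chi^2(2); p-value = 0.391568.
Step 6: alpha = 0.05. fail to reject H0.

H = 1.8752, df = 2, p = 0.391568, fail to reject H0.


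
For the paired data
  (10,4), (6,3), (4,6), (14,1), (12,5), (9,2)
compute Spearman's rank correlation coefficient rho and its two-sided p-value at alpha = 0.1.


Step 1: Rank x and y separately (midranks; no ties here).
rank(x): 10->4, 6->2, 4->1, 14->6, 12->5, 9->3
rank(y): 4->4, 3->3, 6->6, 1->1, 5->5, 2->2
Step 2: d_i = R_x(i) - R_y(i); compute d_i^2.
  (4-4)^2=0, (2-3)^2=1, (1-6)^2=25, (6-1)^2=25, (5-5)^2=0, (3-2)^2=1
sum(d^2) = 52.
Step 3: rho = 1 - 6*52 / (6*(6^2 - 1)) = 1 - 312/210 = -0.485714.
Step 4: Under H0, t = rho * sqrt((n-2)/(1-rho^2)) = -1.1113 ~ t(4).
Step 5: Two-sided p-value from the t-distribution with 4 df = 0.328723.
Step 6: alpha = 0.1. fail to reject H0.

rho = -0.4857, p = 0.328723, fail to reject H0 at alpha = 0.1.


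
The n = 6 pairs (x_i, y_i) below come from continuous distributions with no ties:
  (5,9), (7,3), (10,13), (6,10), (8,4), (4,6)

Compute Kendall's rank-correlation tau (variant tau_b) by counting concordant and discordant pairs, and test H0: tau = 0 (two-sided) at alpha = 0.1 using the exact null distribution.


Step 1: Enumerate the 15 unordered pairs (i,j) with i<j and classify each by sign(x_j-x_i) * sign(y_j-y_i).
  (1,2):dx=+2,dy=-6->D; (1,3):dx=+5,dy=+4->C; (1,4):dx=+1,dy=+1->C; (1,5):dx=+3,dy=-5->D
  (1,6):dx=-1,dy=-3->C; (2,3):dx=+3,dy=+10->C; (2,4):dx=-1,dy=+7->D; (2,5):dx=+1,dy=+1->C
  (2,6):dx=-3,dy=+3->D; (3,4):dx=-4,dy=-3->C; (3,5):dx=-2,dy=-9->C; (3,6):dx=-6,dy=-7->C
  (4,5):dx=+2,dy=-6->D; (4,6):dx=-2,dy=-4->C; (5,6):dx=-4,dy=+2->D
Step 2: C = 9, D = 6, total pairs = 15.
Step 3: tau = (C - D)/(n(n-1)/2) = (9 - 6)/15 = 0.200000.
Step 4: Exact two-sided p-value (enumerate n! = 720 permutations of y under H0): p = 0.719444.
Step 5: alpha = 0.1. fail to reject H0.

tau_b = 0.2000 (C=9, D=6), p = 0.719444, fail to reject H0.


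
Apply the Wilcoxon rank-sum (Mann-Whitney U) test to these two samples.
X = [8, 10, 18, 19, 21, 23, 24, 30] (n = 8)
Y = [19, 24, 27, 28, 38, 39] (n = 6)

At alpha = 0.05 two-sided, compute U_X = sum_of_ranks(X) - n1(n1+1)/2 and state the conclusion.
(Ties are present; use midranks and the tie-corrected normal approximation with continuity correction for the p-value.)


Step 1: Combine and sort all 14 observations; assign midranks.
sorted (value, group): (8,X), (10,X), (18,X), (19,X), (19,Y), (21,X), (23,X), (24,X), (24,Y), (27,Y), (28,Y), (30,X), (38,Y), (39,Y)
ranks: 8->1, 10->2, 18->3, 19->4.5, 19->4.5, 21->6, 23->7, 24->8.5, 24->8.5, 27->10, 28->11, 30->12, 38->13, 39->14
Step 2: Rank sum for X: R1 = 1 + 2 + 3 + 4.5 + 6 + 7 + 8.5 + 12 = 44.
Step 3: U_X = R1 - n1(n1+1)/2 = 44 - 8*9/2 = 44 - 36 = 8.
       U_Y = n1*n2 - U_X = 48 - 8 = 40.
Step 4: Ties are present, so use the tie-corrected normal approximation (with continuity correction) for the p-value.
Step 5: p-value = 0.044915; compare to alpha = 0.05. reject H0.

U_X = 8, p = 0.044915, reject H0 at alpha = 0.05.


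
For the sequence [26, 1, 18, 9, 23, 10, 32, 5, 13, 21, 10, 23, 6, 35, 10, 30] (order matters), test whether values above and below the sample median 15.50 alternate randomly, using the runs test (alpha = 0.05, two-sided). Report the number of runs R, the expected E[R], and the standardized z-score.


Step 1: Compute median = 15.50; label A = above, B = below.
Labels in order: ABABABABBABABABA  (n_A = 8, n_B = 8)
Step 2: Count runs R = 15.
Step 3: Under H0 (random ordering), E[R] = 2*n_A*n_B/(n_A+n_B) + 1 = 2*8*8/16 + 1 = 9.0000.
        Var[R] = 2*n_A*n_B*(2*n_A*n_B - n_A - n_B) / ((n_A+n_B)^2 * (n_A+n_B-1)) = 14336/3840 = 3.7333.
        SD[R] = 1.9322.
Step 4: Continuity-corrected z = (R - 0.5 - E[R]) / SD[R] = (15 - 0.5 - 9.0000) / 1.9322 = 2.8465.
Step 5: Two-sided p-value via normal approximation = 2*(1 - Phi(|z|)) = 0.004420.
Step 6: alpha = 0.05. reject H0.

R = 15, z = 2.8465, p = 0.004420, reject H0.


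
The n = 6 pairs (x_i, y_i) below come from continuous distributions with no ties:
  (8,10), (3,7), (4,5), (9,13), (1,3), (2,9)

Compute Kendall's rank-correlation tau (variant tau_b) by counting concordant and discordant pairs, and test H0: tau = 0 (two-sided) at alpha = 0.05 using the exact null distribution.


Step 1: Enumerate the 15 unordered pairs (i,j) with i<j and classify each by sign(x_j-x_i) * sign(y_j-y_i).
  (1,2):dx=-5,dy=-3->C; (1,3):dx=-4,dy=-5->C; (1,4):dx=+1,dy=+3->C; (1,5):dx=-7,dy=-7->C
  (1,6):dx=-6,dy=-1->C; (2,3):dx=+1,dy=-2->D; (2,4):dx=+6,dy=+6->C; (2,5):dx=-2,dy=-4->C
  (2,6):dx=-1,dy=+2->D; (3,4):dx=+5,dy=+8->C; (3,5):dx=-3,dy=-2->C; (3,6):dx=-2,dy=+4->D
  (4,5):dx=-8,dy=-10->C; (4,6):dx=-7,dy=-4->C; (5,6):dx=+1,dy=+6->C
Step 2: C = 12, D = 3, total pairs = 15.
Step 3: tau = (C - D)/(n(n-1)/2) = (12 - 3)/15 = 0.600000.
Step 4: Exact two-sided p-value (enumerate n! = 720 permutations of y under H0): p = 0.136111.
Step 5: alpha = 0.05. fail to reject H0.

tau_b = 0.6000 (C=12, D=3), p = 0.136111, fail to reject H0.


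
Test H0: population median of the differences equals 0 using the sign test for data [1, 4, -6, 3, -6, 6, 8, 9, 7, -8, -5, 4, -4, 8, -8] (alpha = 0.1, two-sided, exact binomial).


Step 1: Discard zero differences. Original n = 15; n_eff = number of nonzero differences = 15.
Nonzero differences (with sign): +1, +4, -6, +3, -6, +6, +8, +9, +7, -8, -5, +4, -4, +8, -8
Step 2: Count signs: positive = 9, negative = 6.
Step 3: Under H0: P(positive) = 0.5, so the number of positives S ~ Bin(15, 0.5).
Step 4: Two-sided exact p-value = sum of Bin(15,0.5) probabilities at or below the observed probability = 0.607239.
Step 5: alpha = 0.1. fail to reject H0.

n_eff = 15, pos = 9, neg = 6, p = 0.607239, fail to reject H0.


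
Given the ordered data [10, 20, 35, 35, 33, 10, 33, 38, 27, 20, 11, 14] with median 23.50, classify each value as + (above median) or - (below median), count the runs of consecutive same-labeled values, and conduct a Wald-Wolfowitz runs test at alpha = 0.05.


Step 1: Compute median = 23.50; label A = above, B = below.
Labels in order: BBAAABAAABBB  (n_A = 6, n_B = 6)
Step 2: Count runs R = 5.
Step 3: Under H0 (random ordering), E[R] = 2*n_A*n_B/(n_A+n_B) + 1 = 2*6*6/12 + 1 = 7.0000.
        Var[R] = 2*n_A*n_B*(2*n_A*n_B - n_A - n_B) / ((n_A+n_B)^2 * (n_A+n_B-1)) = 4320/1584 = 2.7273.
        SD[R] = 1.6514.
Step 4: Continuity-corrected z = (R + 0.5 - E[R]) / SD[R] = (5 + 0.5 - 7.0000) / 1.6514 = -0.9083.
Step 5: Two-sided p-value via normal approximation = 2*(1 - Phi(|z|)) = 0.363722.
Step 6: alpha = 0.05. fail to reject H0.

R = 5, z = -0.9083, p = 0.363722, fail to reject H0.


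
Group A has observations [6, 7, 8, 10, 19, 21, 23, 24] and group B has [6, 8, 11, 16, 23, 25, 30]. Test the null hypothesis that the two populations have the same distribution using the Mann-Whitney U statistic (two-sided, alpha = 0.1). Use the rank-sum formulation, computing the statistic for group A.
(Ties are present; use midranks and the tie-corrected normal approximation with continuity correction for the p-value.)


Step 1: Combine and sort all 15 observations; assign midranks.
sorted (value, group): (6,X), (6,Y), (7,X), (8,X), (8,Y), (10,X), (11,Y), (16,Y), (19,X), (21,X), (23,X), (23,Y), (24,X), (25,Y), (30,Y)
ranks: 6->1.5, 6->1.5, 7->3, 8->4.5, 8->4.5, 10->6, 11->7, 16->8, 19->9, 21->10, 23->11.5, 23->11.5, 24->13, 25->14, 30->15
Step 2: Rank sum for X: R1 = 1.5 + 3 + 4.5 + 6 + 9 + 10 + 11.5 + 13 = 58.5.
Step 3: U_X = R1 - n1(n1+1)/2 = 58.5 - 8*9/2 = 58.5 - 36 = 22.5.
       U_Y = n1*n2 - U_X = 56 - 22.5 = 33.5.
Step 4: Ties are present, so use the tie-corrected normal approximation (with continuity correction) for the p-value.
Step 5: p-value = 0.561784; compare to alpha = 0.1. fail to reject H0.

U_X = 22.5, p = 0.561784, fail to reject H0 at alpha = 0.1.


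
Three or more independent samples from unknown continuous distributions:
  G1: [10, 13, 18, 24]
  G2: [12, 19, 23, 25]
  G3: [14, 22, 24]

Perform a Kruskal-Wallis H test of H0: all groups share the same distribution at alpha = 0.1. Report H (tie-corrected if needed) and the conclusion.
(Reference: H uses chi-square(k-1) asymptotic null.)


Step 1: Combine all N = 11 observations and assign midranks.
sorted (value, group, rank): (10,G1,1), (12,G2,2), (13,G1,3), (14,G3,4), (18,G1,5), (19,G2,6), (22,G3,7), (23,G2,8), (24,G1,9.5), (24,G3,9.5), (25,G2,11)
Step 2: Sum ranks within each group.
R_1 = 18.5 (n_1 = 4)
R_2 = 27 (n_2 = 4)
R_3 = 20.5 (n_3 = 3)
Step 3: H = 12/(N(N+1)) * sum(R_i^2/n_i) - 3(N+1)
     = 12/(11*12) * (18.5^2/4 + 27^2/4 + 20.5^2/3) - 3*12
     = 0.090909 * 407.896 - 36
     = 1.081439.
Step 4: Ties present; correction factor C = 1 - 6/(11^3 - 11) = 0.995455. Corrected H = 1.081439 / 0.995455 = 1.086377.
Step 5: Under H0, H ~ chi^2(2); p-value = 0.580893.
Step 6: alpha = 0.1. fail to reject H0.

H = 1.0864, df = 2, p = 0.580893, fail to reject H0.


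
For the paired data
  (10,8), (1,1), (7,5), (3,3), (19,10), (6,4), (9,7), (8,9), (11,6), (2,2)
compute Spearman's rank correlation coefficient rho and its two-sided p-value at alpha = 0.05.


Step 1: Rank x and y separately (midranks; no ties here).
rank(x): 10->8, 1->1, 7->5, 3->3, 19->10, 6->4, 9->7, 8->6, 11->9, 2->2
rank(y): 8->8, 1->1, 5->5, 3->3, 10->10, 4->4, 7->7, 9->9, 6->6, 2->2
Step 2: d_i = R_x(i) - R_y(i); compute d_i^2.
  (8-8)^2=0, (1-1)^2=0, (5-5)^2=0, (3-3)^2=0, (10-10)^2=0, (4-4)^2=0, (7-7)^2=0, (6-9)^2=9, (9-6)^2=9, (2-2)^2=0
sum(d^2) = 18.
Step 3: rho = 1 - 6*18 / (10*(10^2 - 1)) = 1 - 108/990 = 0.890909.
Step 4: Under H0, t = rho * sqrt((n-2)/(1-rho^2)) = 5.5482 ~ t(8).
Step 5: Two-sided p-value from the t-distribution with 8 df = 0.000542.
Step 6: alpha = 0.05. reject H0.

rho = 0.8909, p = 0.000542, reject H0 at alpha = 0.05.


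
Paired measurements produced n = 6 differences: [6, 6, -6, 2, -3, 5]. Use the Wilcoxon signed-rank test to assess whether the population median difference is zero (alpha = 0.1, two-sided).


Step 1: Drop any zero differences (none here) and take |d_i|.
|d| = [6, 6, 6, 2, 3, 5]
Step 2: Midrank |d_i| (ties get averaged ranks).
ranks: |6|->5, |6|->5, |6|->5, |2|->1, |3|->2, |5|->3
Step 3: Attach original signs; sum ranks with positive sign and with negative sign.
W+ = 5 + 5 + 1 + 3 = 14
W- = 5 + 2 = 7
(Check: W+ + W- = 21 should equal n(n+1)/2 = 21.)
Step 4: Test statistic W = min(W+, W-) = 7.
Step 5: Ties in |d|, so use the tie-corrected normal approximation.
        E[W] = n(n+1)/4 = 6*7/4 = 10.5.
        Tie groups: |d|=6 (t=3); sum(t^3 - t) = 24.
        Var[W] = n(n+1)(2n+1)/24 - sum(t^3-t)/48 = 546/24 - 24/48 = 22.25.
        z = (W - E[W]) / sqrt(Var[W]) = (7 - 10.5) / 4.7170 = -0.7420.
        Two-sided p = 2*Phi(z) = 0.458088.
Step 6: alpha = 0.1. fail to reject H0.

W+ = 14, W- = 7, W = min = 7, p = 0.458088, fail to reject H0.


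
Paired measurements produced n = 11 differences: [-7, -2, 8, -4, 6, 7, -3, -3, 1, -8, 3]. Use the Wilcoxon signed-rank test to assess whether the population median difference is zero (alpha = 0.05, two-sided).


Step 1: Drop any zero differences (none here) and take |d_i|.
|d| = [7, 2, 8, 4, 6, 7, 3, 3, 1, 8, 3]
Step 2: Midrank |d_i| (ties get averaged ranks).
ranks: |7|->8.5, |2|->2, |8|->10.5, |4|->6, |6|->7, |7|->8.5, |3|->4, |3|->4, |1|->1, |8|->10.5, |3|->4
Step 3: Attach original signs; sum ranks with positive sign and with negative sign.
W+ = 10.5 + 7 + 8.5 + 1 + 4 = 31
W- = 8.5 + 2 + 6 + 4 + 4 + 10.5 = 35
(Check: W+ + W- = 66 should equal n(n+1)/2 = 66.)
Step 4: Test statistic W = min(W+, W-) = 31.
Step 5: Ties in |d|, so use the tie-corrected normal approximation.
        E[W] = n(n+1)/4 = 11*12/4 = 33.
        Tie groups: |d|=3 (t=3), |d|=7 (t=2), |d|=8 (t=2); sum(t^3 - t) = 36.
        Var[W] = n(n+1)(2n+1)/24 - sum(t^3-t)/48 = 3036/24 - 36/48 = 125.75.
        z = (W - E[W]) / sqrt(Var[W]) = (31 - 33) / 11.2138 = -0.1784.
        Two-sided p = 2*Phi(z) = 0.858447.
Step 6: alpha = 0.05. fail to reject H0.

W+ = 31, W- = 35, W = min = 31, p = 0.858447, fail to reject H0.


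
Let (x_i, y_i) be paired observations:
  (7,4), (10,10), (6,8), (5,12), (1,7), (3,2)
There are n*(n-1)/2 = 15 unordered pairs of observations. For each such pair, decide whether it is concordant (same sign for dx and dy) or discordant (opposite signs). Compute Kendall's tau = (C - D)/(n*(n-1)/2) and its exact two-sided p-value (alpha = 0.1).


Step 1: Enumerate the 15 unordered pairs (i,j) with i<j and classify each by sign(x_j-x_i) * sign(y_j-y_i).
  (1,2):dx=+3,dy=+6->C; (1,3):dx=-1,dy=+4->D; (1,4):dx=-2,dy=+8->D; (1,5):dx=-6,dy=+3->D
  (1,6):dx=-4,dy=-2->C; (2,3):dx=-4,dy=-2->C; (2,4):dx=-5,dy=+2->D; (2,5):dx=-9,dy=-3->C
  (2,6):dx=-7,dy=-8->C; (3,4):dx=-1,dy=+4->D; (3,5):dx=-5,dy=-1->C; (3,6):dx=-3,dy=-6->C
  (4,5):dx=-4,dy=-5->C; (4,6):dx=-2,dy=-10->C; (5,6):dx=+2,dy=-5->D
Step 2: C = 9, D = 6, total pairs = 15.
Step 3: tau = (C - D)/(n(n-1)/2) = (9 - 6)/15 = 0.200000.
Step 4: Exact two-sided p-value (enumerate n! = 720 permutations of y under H0): p = 0.719444.
Step 5: alpha = 0.1. fail to reject H0.

tau_b = 0.2000 (C=9, D=6), p = 0.719444, fail to reject H0.
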